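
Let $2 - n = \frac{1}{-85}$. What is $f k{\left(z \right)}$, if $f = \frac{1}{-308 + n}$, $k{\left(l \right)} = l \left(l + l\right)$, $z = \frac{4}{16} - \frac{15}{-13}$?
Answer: $- \frac{452965}{35164168} \approx -0.012881$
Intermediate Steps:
$n = \frac{171}{85}$ ($n = 2 - \frac{1}{-85} = 2 - - \frac{1}{85} = 2 + \frac{1}{85} = \frac{171}{85} \approx 2.0118$)
$z = \frac{73}{52}$ ($z = 4 \cdot \frac{1}{16} - - \frac{15}{13} = \frac{1}{4} + \frac{15}{13} = \frac{73}{52} \approx 1.4038$)
$k{\left(l \right)} = 2 l^{2}$ ($k{\left(l \right)} = l 2 l = 2 l^{2}$)
$f = - \frac{85}{26009}$ ($f = \frac{1}{-308 + \frac{171}{85}} = \frac{1}{- \frac{26009}{85}} = - \frac{85}{26009} \approx -0.0032681$)
$f k{\left(z \right)} = - \frac{85 \cdot 2 \left(\frac{73}{52}\right)^{2}}{26009} = - \frac{85 \cdot 2 \cdot \frac{5329}{2704}}{26009} = \left(- \frac{85}{26009}\right) \frac{5329}{1352} = - \frac{452965}{35164168}$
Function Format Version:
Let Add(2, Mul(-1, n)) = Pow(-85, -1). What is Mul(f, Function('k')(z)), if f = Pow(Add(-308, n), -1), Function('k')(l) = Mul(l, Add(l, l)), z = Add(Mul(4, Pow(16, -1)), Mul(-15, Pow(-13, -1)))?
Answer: Rational(-452965, 35164168) ≈ -0.012881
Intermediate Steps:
n = Rational(171, 85) (n = Add(2, Mul(-1, Pow(-85, -1))) = Add(2, Mul(-1, Rational(-1, 85))) = Add(2, Rational(1, 85)) = Rational(171, 85) ≈ 2.0118)
z = Rational(73, 52) (z = Add(Mul(4, Rational(1, 16)), Mul(-15, Rational(-1, 13))) = Add(Rational(1, 4), Rational(15, 13)) = Rational(73, 52) ≈ 1.4038)
Function('k')(l) = Mul(2, Pow(l, 2)) (Function('k')(l) = Mul(l, Mul(2, l)) = Mul(2, Pow(l, 2)))
f = Rational(-85, 26009) (f = Pow(Add(-308, Rational(171, 85)), -1) = Pow(Rational(-26009, 85), -1) = Rational(-85, 26009) ≈ -0.0032681)
Mul(f, Function('k')(z)) = Mul(Rational(-85, 26009), Mul(2, Pow(Rational(73, 52), 2))) = Mul(Rational(-85, 26009), Mul(2, Rational(5329, 2704))) = Mul(Rational(-85, 26009), Rational(5329, 1352)) = Rational(-452965, 35164168)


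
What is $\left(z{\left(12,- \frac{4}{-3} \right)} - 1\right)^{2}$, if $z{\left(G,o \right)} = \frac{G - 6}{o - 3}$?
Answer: $\frac{529}{25} \approx 21.16$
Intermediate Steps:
$z{\left(G,o \right)} = \frac{-6 + G}{-3 + o}$
$\left(z{\left(12,- \frac{4}{-3} \right)} - 1\right)^{2} = \left(\frac{-6 + 12}{-3 - \frac{4}{-3}} - 1\right)^{2} = \left(\frac{1}{-3 - - \frac{4}{3}} \cdot 6 - 1\right)^{2} = \left(\frac{1}{-3 + \frac{4}{3}} \cdot 6 - 1\right)^{2} = \left(\frac{1}{- \frac{5}{3}} \cdot 6 - 1\right)^{2} = \left(\left(- \frac{3}{5}\right) 6 - 1\right)^{2} = \left(- \frac{18}{5} - 1\right)^{2} = \left(- \frac{23}{5}\right)^{2} = \frac{529}{25}$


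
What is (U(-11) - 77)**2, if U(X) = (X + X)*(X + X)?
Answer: 165649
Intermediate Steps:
U(X) = 4*X**2 (U(X) = (2*X)*(2*X) = 4*X**2)
(U(-11) - 77)**2 = (4*(-11)**2 - 77)**2 = (4*121 - 77)**2 = (484 - 77)**2 = 407**2 = 165649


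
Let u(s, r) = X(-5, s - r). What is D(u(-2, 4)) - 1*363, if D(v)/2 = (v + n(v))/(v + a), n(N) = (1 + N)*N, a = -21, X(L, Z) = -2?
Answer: -363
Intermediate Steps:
u(s, r) = -2
n(N) = N*(1 + N)
D(v) = 2*(v + v*(1 + v))/(-21 + v) (D(v) = 2*((v + v*(1 + v))/(v - 21)) = 2*((v + v*(1 + v))/(-21 + v)) = 2*(v + v*(1 + v))/(-21 + v))
D(u(-2, 4)) - 1*363 = 2*(-2)*(2 - 2)/(-21 - 2) - 1*363 = 2*(-2)*0/(-23) - 363 = 2*(-2)*(-1/23)*0 - 363 = 0 - 363 = -363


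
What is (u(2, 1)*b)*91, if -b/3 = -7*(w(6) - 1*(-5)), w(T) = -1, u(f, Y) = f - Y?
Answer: 7644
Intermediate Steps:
b = 84 (b = -(-21)*(-1 - 1*(-5)) = -(-21)*(-1 + 5) = -(-21)*4 = -3*(-28) = 84)
(u(2, 1)*b)*91 = ((2 - 1*1)*84)*91 = ((2 - 1)*84)*91 = (1*84)*91 = 84*91 = 7644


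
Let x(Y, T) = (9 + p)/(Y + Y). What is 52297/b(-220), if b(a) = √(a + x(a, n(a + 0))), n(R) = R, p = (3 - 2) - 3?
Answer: -104594*I*√20130/4209 ≈ -3525.7*I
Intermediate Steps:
p = -2 (p = 1 - 3 = -2)
x(Y, T) = 7/(2*Y) (x(Y, T) = (9 - 2)/(Y + Y) = 7/((2*Y)) = 7*(1/(2*Y)) = 7/(2*Y))
b(a) = √(a + 7/(2*a))
52297/b(-220) = 52297/((√(4*(-220) + 14/(-220))/2)) = 52297/((√(-880 + 14*(-1/220))/2)) = 52297/((√(-880 - 7/110)/2)) = 52297/((√(-96807/110)/2)) = 52297/(((23*I*√20130/110)/2)) = 52297/((23*I*√20130/220)) = 52297*(-2*I*√20130/4209) = -104594*I*√20130/4209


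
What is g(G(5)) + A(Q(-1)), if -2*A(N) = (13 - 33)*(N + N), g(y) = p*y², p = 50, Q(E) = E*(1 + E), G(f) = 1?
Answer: 50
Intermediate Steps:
g(y) = 50*y²
A(N) = 20*N (A(N) = -(13 - 33)*(N + N)/2 = -(-10)*2*N = -(-20)*N = 20*N)
g(G(5)) + A(Q(-1)) = 50*1² + 20*(-(1 - 1)) = 50*1 + 20*(-1*0) = 50 + 20*0 = 50 + 0 = 50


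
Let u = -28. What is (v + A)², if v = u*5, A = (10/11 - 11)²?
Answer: 21335161/14641 ≈ 1457.2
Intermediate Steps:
A = 12321/121 (A = (10*(1/11) - 11)² = (10/11 - 11)² = (-111/11)² = 12321/121 ≈ 101.83)
v = -140 (v = -28*5 = -140)
(v + A)² = (-140 + 12321/121)² = (-4619/121)² = 21335161/14641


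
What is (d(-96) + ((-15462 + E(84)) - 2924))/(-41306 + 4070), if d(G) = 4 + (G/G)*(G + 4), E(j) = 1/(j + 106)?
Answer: 3510059/7074840 ≈ 0.49613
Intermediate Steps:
E(j) = 1/(106 + j)
d(G) = 8 + G (d(G) = 4 + 1*(4 + G) = 4 + (4 + G) = 8 + G)
(d(-96) + ((-15462 + E(84)) - 2924))/(-41306 + 4070) = ((8 - 96) + ((-15462 + 1/(106 + 84)) - 2924))/(-41306 + 4070) = (-88 + ((-15462 + 1/190) - 2924))/(-37236) = (-88 + ((-15462 + 1/190) - 2924))*(-1/37236) = (-88 + (-2937779/190 - 2924))*(-1/37236) = (-88 - 3493339/190)*(-1/37236) = -3510059/190*(-1/37236) = 3510059/7074840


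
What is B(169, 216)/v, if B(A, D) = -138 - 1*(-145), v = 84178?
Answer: 7/84178 ≈ 8.3157e-5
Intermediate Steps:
B(A, D) = 7 (B(A, D) = -138 + 145 = 7)
B(169, 216)/v = 7/84178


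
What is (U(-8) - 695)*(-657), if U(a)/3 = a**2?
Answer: 330471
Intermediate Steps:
U(a) = 3*a**2
(U(-8) - 695)*(-657) = (3*(-8)**2 - 695)*(-657) = (3*64 - 695)*(-657) = (192 - 695)*(-657) = -503*(-657) = 330471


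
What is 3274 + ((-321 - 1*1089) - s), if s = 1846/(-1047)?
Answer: 1953454/1047 ≈ 1865.8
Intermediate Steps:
s = -1846/1047 (s = 1846*(-1/1047) = -1846/1047 ≈ -1.7631)
3274 + ((-321 - 1*1089) - s) = 3274 + ((-321 - 1*1089) - 1*(-1846/1047)) = 3274 + ((-321 - 1089) + 1846/1047) = 3274 + (-1410 + 1846/1047) = 3274 - 1474424/1047 = 1953454/1047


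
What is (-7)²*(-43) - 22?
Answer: -2129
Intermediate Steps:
(-7)²*(-43) - 22 = 49*(-43) - 22 = -2107 - 22 = -2129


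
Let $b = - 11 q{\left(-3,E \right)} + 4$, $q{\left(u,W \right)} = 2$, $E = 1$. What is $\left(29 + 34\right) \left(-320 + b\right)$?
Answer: $-21294$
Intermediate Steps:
$b = -18$ ($b = \left(-11\right) 2 + 4 = -22 + 4 = -18$)
$\left(29 + 34\right) \left(-320 + b\right) = \left(29 + 34\right) \left(-320 - 18\right) = 63 \left(-338\right) = -21294$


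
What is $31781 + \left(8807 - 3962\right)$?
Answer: $36626$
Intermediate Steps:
$31781 + \left(8807 - 3962\right) = 31781 + 4845 = 36626$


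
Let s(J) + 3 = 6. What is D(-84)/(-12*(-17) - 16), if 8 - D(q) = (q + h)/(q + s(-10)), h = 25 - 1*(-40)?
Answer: 629/15228 ≈ 0.041305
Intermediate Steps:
s(J) = 3 (s(J) = -3 + 6 = 3)
h = 65 (h = 25 + 40 = 65)
D(q) = 8 - (65 + q)/(3 + q) (D(q) = 8 - (q + 65)/(q + 3) = 8 - (65 + q)/(3 + q))
D(-84)/(-12*(-17) - 16) = ((-41 + 7*(-84))/(3 - 84))/(-12*(-17) - 16) = ((-41 - 588)/(-81))/(204 - 16) = -1/81*(-629)/188 = (629/81)*(1/188) = 629/15228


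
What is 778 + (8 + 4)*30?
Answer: 1138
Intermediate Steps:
778 + (8 + 4)*30 = 778 + 12*30 = 778 + 360 = 1138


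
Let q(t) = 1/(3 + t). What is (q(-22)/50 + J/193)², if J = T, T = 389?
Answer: 136424593449/33617222500 ≈ 4.0582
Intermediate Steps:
J = 389
(q(-22)/50 + J/193)² = (1/((3 - 22)*50) + 389/193)² = ((1/50)/(-19) + 389*(1/193))² = (-1/19*1/50 + 389/193)² = (-1/950 + 389/193)² = (369357/183350)² = 136424593449/33617222500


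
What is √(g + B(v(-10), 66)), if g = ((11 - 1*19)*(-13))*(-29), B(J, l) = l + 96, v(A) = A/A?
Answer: I*√2854 ≈ 53.423*I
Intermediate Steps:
v(A) = 1
B(J, l) = 96 + l
g = -3016 (g = ((11 - 19)*(-13))*(-29) = -8*(-13)*(-29) = 104*(-29) = -3016)
√(g + B(v(-10), 66)) = √(-3016 + (96 + 66)) = √(-3016 + 162) = √(-2854) = I*√2854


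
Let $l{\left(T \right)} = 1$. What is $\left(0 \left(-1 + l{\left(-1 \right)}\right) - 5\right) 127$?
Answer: $-635$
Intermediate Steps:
$\left(0 \left(-1 + l{\left(-1 \right)}\right) - 5\right) 127 = \left(0 \left(-1 + 1\right) - 5\right) 127 = \left(0 \cdot 0 - 5\right) 127 = \left(0 - 5\right) 127 = \left(-5\right) 127 = -635$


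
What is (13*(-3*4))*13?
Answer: -2028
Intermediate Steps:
(13*(-3*4))*13 = (13*(-12))*13 = -156*13 = -2028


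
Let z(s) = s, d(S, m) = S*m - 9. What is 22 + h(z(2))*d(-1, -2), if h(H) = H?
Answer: 8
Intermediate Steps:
d(S, m) = -9 + S*m
22 + h(z(2))*d(-1, -2) = 22 + 2*(-9 - 1*(-2)) = 22 + 2*(-9 + 2) = 22 + 2*(-7) = 22 - 14 = 8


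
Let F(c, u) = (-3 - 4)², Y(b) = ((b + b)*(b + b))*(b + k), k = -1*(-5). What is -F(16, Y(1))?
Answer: -49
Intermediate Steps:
k = 5
Y(b) = 4*b²*(5 + b) (Y(b) = ((b + b)*(b + b))*(b + 5) = ((2*b)*(2*b))*(5 + b) = (4*b²)*(5 + b) = 4*b²*(5 + b))
F(c, u) = 49 (F(c, u) = (-7)² = 49)
-F(16, Y(1)) = -1*49 = -49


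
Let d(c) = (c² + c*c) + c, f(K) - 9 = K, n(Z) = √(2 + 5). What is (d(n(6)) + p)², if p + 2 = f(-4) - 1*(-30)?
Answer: 2216 + 94*√7 ≈ 2464.7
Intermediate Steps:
n(Z) = √7
f(K) = 9 + K
p = 33 (p = -2 + ((9 - 4) - 1*(-30)) = -2 + (5 + 30) = -2 + 35 = 33)
d(c) = c + 2*c² (d(c) = (c² + c²) + c = 2*c² + c = c + 2*c²)
(d(n(6)) + p)² = (√7*(1 + 2*√7) + 33)² = (33 + √7*(1 + 2*√7))²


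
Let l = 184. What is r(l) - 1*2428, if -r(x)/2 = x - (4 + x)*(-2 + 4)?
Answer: -2044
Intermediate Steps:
r(x) = 16 + 2*x (r(x) = -2*(x - (4 + x)*(-2 + 4)) = -2*(x - (4 + x)*2) = -2*(x - (8 + 2*x)) = -2*(x + (-8 - 2*x)) = -2*(-8 - x) = 16 + 2*x)
r(l) - 1*2428 = (16 + 2*184) - 1*2428 = (16 + 368) - 2428 = 384 - 2428 = -2044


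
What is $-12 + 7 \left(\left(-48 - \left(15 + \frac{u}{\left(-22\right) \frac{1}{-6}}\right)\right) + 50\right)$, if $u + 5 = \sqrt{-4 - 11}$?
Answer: $- \frac{1028}{11} - \frac{21 i \sqrt{15}}{11} \approx -93.455 - 7.3939 i$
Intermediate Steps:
$u = -5 + i \sqrt{15}$ ($u = -5 + \sqrt{-4 - 11} = -5 + \sqrt{-15} = -5 + i \sqrt{15} \approx -5.0 + 3.873 i$)
$-12 + 7 \left(\left(-48 - \left(15 + \frac{u}{\left(-22\right) \frac{1}{-6}}\right)\right) + 50\right) = -12 + 7 \left(\left(-48 - \left(15 + \frac{-5 + i \sqrt{15}}{\left(-22\right) \frac{1}{-6}}\right)\right) + 50\right) = -12 + 7 \left(\left(-48 - \left(15 + \frac{-5 + i \sqrt{15}}{\left(-22\right) \left(- \frac{1}{6}\right)}\right)\right) + 50\right) = -12 + 7 \left(\left(-48 - \left(15 + \frac{-5 + i \sqrt{15}}{\frac{11}{3}}\right)\right) + 50\right) = -12 + 7 \left(\left(-48 - \left(15 + \left(-5 + i \sqrt{15}\right) \frac{3}{11}\right)\right) + 50\right) = -12 + 7 \left(\left(-48 - \left(\frac{150}{11} + \frac{3 i \sqrt{15}}{11}\right)\right) + 50\right) = -12 + 7 \left(\left(- \frac{678}{11} - \frac{3 i \sqrt{15}}{11}\right) + 50\right) = -12 + 7 \left(- \frac{128}{11} - \frac{3 i \sqrt{15}}{11}\right) = -12 - \left(\frac{896}{11} + \frac{21 i \sqrt{15}}{11}\right) = - \frac{1028}{11} - \frac{21 i \sqrt{15}}{11}$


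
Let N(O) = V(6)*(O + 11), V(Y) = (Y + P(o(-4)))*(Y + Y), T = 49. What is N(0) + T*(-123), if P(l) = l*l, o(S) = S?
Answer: -3123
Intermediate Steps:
P(l) = l**2
V(Y) = 2*Y*(16 + Y) (V(Y) = (Y + (-4)**2)*(Y + Y) = (Y + 16)*(2*Y) = (16 + Y)*(2*Y) = 2*Y*(16 + Y))
N(O) = 2904 + 264*O (N(O) = (2*6*(16 + 6))*(O + 11) = (2*6*22)*(11 + O) = 264*(11 + O) = 2904 + 264*O)
N(0) + T*(-123) = (2904 + 264*0) + 49*(-123) = (2904 + 0) - 6027 = 2904 - 6027 = -3123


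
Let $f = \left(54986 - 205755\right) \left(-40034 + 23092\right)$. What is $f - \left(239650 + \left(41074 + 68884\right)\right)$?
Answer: $2553978790$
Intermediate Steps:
$f = 2554328398$ ($f = \left(-150769\right) \left(-16942\right) = 2554328398$)
$f - \left(239650 + \left(41074 + 68884\right)\right) = 2554328398 - \left(239650 + \left(41074 + 68884\right)\right) = 2554328398 - \left(239650 + 109958\right) = 2554328398 - 349608 = 2553978790$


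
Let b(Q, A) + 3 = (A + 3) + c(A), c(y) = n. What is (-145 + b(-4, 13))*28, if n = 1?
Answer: -3668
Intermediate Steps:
c(y) = 1
b(Q, A) = 1 + A (b(Q, A) = -3 + ((A + 3) + 1) = -3 + ((3 + A) + 1) = -3 + (4 + A) = 1 + A)
(-145 + b(-4, 13))*28 = (-145 + (1 + 13))*28 = (-145 + 14)*28 = -131*28 = -3668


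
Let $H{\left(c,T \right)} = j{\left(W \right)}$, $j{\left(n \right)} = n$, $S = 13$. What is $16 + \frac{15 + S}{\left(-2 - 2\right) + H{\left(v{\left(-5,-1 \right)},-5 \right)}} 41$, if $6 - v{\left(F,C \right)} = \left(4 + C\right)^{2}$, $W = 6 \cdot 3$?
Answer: $98$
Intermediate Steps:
$W = 18$
$v{\left(F,C \right)} = 6 - \left(4 + C\right)^{2}$
$H{\left(c,T \right)} = 18$
$16 + \frac{15 + S}{\left(-2 - 2\right) + H{\left(v{\left(-5,-1 \right)},-5 \right)}} 41 = 16 + \frac{15 + 13}{\left(-2 - 2\right) + 18} \cdot 41 = 16 + \frac{28}{-4 + 18} \cdot 41 = 16 + \frac{28}{14} \cdot 41 = 16 + 28 \cdot \frac{1}{14} \cdot 41 = 16 + 2 \cdot 41 = 16 + 82 = 98$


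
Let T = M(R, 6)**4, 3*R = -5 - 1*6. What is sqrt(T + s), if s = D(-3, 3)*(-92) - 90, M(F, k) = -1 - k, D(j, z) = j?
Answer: sqrt(2587) ≈ 50.863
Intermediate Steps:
R = -11/3 (R = (-5 - 1*6)/3 = (-5 - 6)/3 = (1/3)*(-11) = -11/3 ≈ -3.6667)
s = 186 (s = -3*(-92) - 90 = 276 - 90 = 186)
T = 2401 (T = (-1 - 1*6)**4 = (-1 - 6)**4 = (-7)**4 = 2401)
sqrt(T + s) = sqrt(2401 + 186) = sqrt(2587)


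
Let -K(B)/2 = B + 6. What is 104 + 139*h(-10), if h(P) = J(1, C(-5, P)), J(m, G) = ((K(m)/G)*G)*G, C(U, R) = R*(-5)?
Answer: -97196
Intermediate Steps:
K(B) = -12 - 2*B (K(B) = -2*(B + 6) = -2*(6 + B) = -12 - 2*B)
C(U, R) = -5*R
J(m, G) = G*(-12 - 2*m) (J(m, G) = (((-12 - 2*m)/G)*G)*G = (-12 - 2*m)*G = G*(-12 - 2*m))
h(P) = 70*P (h(P) = -2*(-5*P)*(6 + 1) = -2*(-5*P)*7 = 70*P)
104 + 139*h(-10) = 104 + 139*(70*(-10)) = 104 + 139*(-700) = 104 - 97300 = -97196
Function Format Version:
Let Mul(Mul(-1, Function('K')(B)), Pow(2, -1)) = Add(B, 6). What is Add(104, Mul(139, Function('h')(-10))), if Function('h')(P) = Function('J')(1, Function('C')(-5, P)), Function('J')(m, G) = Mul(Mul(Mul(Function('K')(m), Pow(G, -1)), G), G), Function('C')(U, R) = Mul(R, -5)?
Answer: -97196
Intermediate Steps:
Function('K')(B) = Add(-12, Mul(-2, B)) (Function('K')(B) = Mul(-2, Add(B, 6)) = Mul(-2, Add(6, B)) = Add(-12, Mul(-2, B)))
Function('C')(U, R) = Mul(-5, R)
Function('J')(m, G) = Mul(G, Add(-12, Mul(-2, m))) (Function('J')(m, G) = Mul(Mul(Mul(Add(-12, Mul(-2, m)), Pow(G, -1)), G), G) = Mul(Mul(Mul(Pow(G, -1), Add(-12, Mul(-2, m))), G), G) = Mul(Add(-12, Mul(-2, m)), G) = Mul(G, Add(-12, Mul(-2, m))))
Function('h')(P) = Mul(70, P) (Function('h')(P) = Mul(-2, Mul(-5, P), Add(6, 1)) = Mul(-2, Mul(-5, P), 7) = Mul(70, P))
Add(104, Mul(139, Function('h')(-10))) = Add(104, Mul(139, Mul(70, -10))) = Add(104, Mul(139, -700)) = Add(104, -97300) = -97196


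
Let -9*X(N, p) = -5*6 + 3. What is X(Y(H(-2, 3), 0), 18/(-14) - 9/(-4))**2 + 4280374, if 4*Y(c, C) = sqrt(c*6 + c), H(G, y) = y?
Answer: 4280383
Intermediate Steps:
Y(c, C) = sqrt(7)*sqrt(c)/4 (Y(c, C) = sqrt(c*6 + c)/4 = sqrt(6*c + c)/4 = sqrt(7*c)/4 = (sqrt(7)*sqrt(c))/4 = sqrt(7)*sqrt(c)/4)
X(N, p) = 3 (X(N, p) = -(-5*6 + 3)/9 = -(-30 + 3)/9 = -1/9*(-27) = 3)
X(Y(H(-2, 3), 0), 18/(-14) - 9/(-4))**2 + 4280374 = 3**2 + 4280374 = 9 + 4280374 = 4280383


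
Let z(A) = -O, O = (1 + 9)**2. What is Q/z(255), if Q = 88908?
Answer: -22227/25 ≈ -889.08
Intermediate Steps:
O = 100 (O = 10**2 = 100)
z(A) = -100 (z(A) = -1*100 = -100)
Q/z(255) = 88908/(-100) = 88908*(-1/100) = -22227/25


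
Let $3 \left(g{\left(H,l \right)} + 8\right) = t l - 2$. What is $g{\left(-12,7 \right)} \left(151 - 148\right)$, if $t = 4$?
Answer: $2$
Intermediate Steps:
$g{\left(H,l \right)} = - \frac{26}{3} + \frac{4 l}{3}$ ($g{\left(H,l \right)} = -8 + \frac{4 l - 2}{3} = -8 + \frac{-2 + 4 l}{3} = -8 + \left(- \frac{2}{3} + \frac{4 l}{3}\right) = - \frac{26}{3} + \frac{4 l}{3}$)
$g{\left(-12,7 \right)} \left(151 - 148\right) = \left(- \frac{26}{3} + \frac{4}{3} \cdot 7\right) \left(151 - 148\right) = \left(- \frac{26}{3} + \frac{28}{3}\right) 3 = \frac{2}{3} \cdot 3 = 2$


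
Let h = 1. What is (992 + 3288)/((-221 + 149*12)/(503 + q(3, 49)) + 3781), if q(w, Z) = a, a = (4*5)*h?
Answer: 223844/197903 ≈ 1.1311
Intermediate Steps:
a = 20 (a = (4*5)*1 = 20*1 = 20)
q(w, Z) = 20
(992 + 3288)/((-221 + 149*12)/(503 + q(3, 49)) + 3781) = (992 + 3288)/((-221 + 149*12)/(503 + 20) + 3781) = 4280/((-221 + 1788)/523 + 3781) = 4280/(1567*(1/523) + 3781) = 4280/(1567/523 + 3781) = 4280/(1979030/523) = 4280*(523/1979030) = 223844/197903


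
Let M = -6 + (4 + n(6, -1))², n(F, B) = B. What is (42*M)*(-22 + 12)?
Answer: -1260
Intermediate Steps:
M = 3 (M = -6 + (4 - 1)² = -6 + 3² = -6 + 9 = 3)
(42*M)*(-22 + 12) = (42*3)*(-22 + 12) = 126*(-10) = -1260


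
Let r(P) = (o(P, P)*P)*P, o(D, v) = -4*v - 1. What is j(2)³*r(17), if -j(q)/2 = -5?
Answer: -19941000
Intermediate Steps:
o(D, v) = -1 - 4*v
j(q) = 10 (j(q) = -2*(-5) = 10)
r(P) = P²*(-1 - 4*P) (r(P) = ((-1 - 4*P)*P)*P = (P*(-1 - 4*P))*P = P²*(-1 - 4*P))
j(2)³*r(17) = 10³*(17²*(-1 - 4*17)) = 1000*(289*(-1 - 68)) = 1000*(289*(-69)) = 1000*(-19941) = -19941000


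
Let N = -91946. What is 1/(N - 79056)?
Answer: -1/171002 ≈ -5.8479e-6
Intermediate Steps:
1/(N - 79056) = 1/(-91946 - 79056) = 1/(-171002) = -1/171002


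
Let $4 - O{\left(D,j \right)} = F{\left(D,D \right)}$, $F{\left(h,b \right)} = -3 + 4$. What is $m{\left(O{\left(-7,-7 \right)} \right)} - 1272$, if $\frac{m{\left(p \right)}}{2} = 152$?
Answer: $-968$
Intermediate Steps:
$F{\left(h,b \right)} = 1$
$O{\left(D,j \right)} = 3$ ($O{\left(D,j \right)} = 4 - 1 = 3$)
$m{\left(p \right)} = 304$ ($m{\left(p \right)} = 2 \cdot 152 = 304$)
$m{\left(O{\left(-7,-7 \right)} \right)} - 1272 = 304 - 1272 = -968$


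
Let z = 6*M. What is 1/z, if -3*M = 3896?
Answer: -1/7792 ≈ -0.00012834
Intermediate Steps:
M = -3896/3 (M = -⅓*3896 = -3896/3 ≈ -1298.7)
z = -7792 (z = 6*(-3896/3) = -7792)
1/z = 1/(-7792) = -1/7792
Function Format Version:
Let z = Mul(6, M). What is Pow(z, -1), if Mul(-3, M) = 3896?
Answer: Rational(-1, 7792) ≈ -0.00012834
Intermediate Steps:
M = Rational(-3896, 3) (M = Mul(Rational(-1, 3), 3896) = Rational(-3896, 3) ≈ -1298.7)
z = -7792 (z = Mul(6, Rational(-3896, 3)) = -7792)
Pow(z, -1) = Pow(-7792, -1) = Rational(-1, 7792)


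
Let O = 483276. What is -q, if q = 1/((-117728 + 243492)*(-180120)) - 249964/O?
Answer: 20515715313271/39664723051680 ≈ 0.51723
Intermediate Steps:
q = -20515715313271/39664723051680 (q = 1/((-117728 + 243492)*(-180120)) - 249964/483276 = -1/180120/125764 - 249964*1/483276 = (1/125764)*(-1/180120) - 2717/5253 = -1/22652611680 - 2717/5253 = -20515715313271/39664723051680 ≈ -0.51723)
-q = -1*(-20515715313271/39664723051680) = 20515715313271/39664723051680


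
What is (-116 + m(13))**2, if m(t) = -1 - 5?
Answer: 14884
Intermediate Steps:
m(t) = -6
(-116 + m(13))**2 = (-116 - 6)**2 = (-122)**2 = 14884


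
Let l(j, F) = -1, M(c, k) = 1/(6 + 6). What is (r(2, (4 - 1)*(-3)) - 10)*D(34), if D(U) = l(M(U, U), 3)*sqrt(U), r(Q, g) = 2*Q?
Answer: 6*sqrt(34) ≈ 34.986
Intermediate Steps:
M(c, k) = 1/12
D(U) = -sqrt(U)
(r(2, (4 - 1)*(-3)) - 10)*D(34) = (2*2 - 10)*(-sqrt(34)) = (4 - 10)*(-sqrt(34)) = -(-6)*sqrt(34) = 6*sqrt(34)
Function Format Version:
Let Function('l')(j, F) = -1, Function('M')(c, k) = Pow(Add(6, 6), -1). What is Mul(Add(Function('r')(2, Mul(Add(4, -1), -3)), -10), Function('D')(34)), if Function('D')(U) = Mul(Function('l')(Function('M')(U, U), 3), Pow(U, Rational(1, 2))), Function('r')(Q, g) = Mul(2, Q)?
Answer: Mul(6, Pow(34, Rational(1, 2))) ≈ 34.986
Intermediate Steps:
Function('M')(c, k) = Rational(1, 12) (Function('M')(c, k) = Pow(12, -1) = Rational(1, 12))
Function('D')(U) = Mul(-1, Pow(U, Rational(1, 2)))
Mul(Add(Function('r')(2, Mul(Add(4, -1), -3)), -10), Function('D')(34)) = Mul(Add(Mul(2, 2), -10), Mul(-1, Pow(34, Rational(1, 2)))) = Mul(Add(4, -10), Mul(-1, Pow(34, Rational(1, 2)))) = Mul(-6, Mul(-1, Pow(34, Rational(1, 2)))) = Mul(6, Pow(34, Rational(1, 2)))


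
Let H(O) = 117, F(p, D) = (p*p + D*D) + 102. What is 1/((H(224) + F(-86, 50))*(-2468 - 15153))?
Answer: -1/178236415 ≈ -5.6105e-9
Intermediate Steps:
F(p, D) = 102 + D² + p² (F(p, D) = (p² + D²) + 102 = (D² + p²) + 102 = 102 + D² + p²)
1/((H(224) + F(-86, 50))*(-2468 - 15153)) = 1/((117 + (102 + 50² + (-86)²))*(-2468 - 15153)) = 1/((117 + (102 + 2500 + 7396))*(-17621)) = 1/((117 + 9998)*(-17621)) = 1/(10115*(-17621)) = 1/(-178236415) = -1/178236415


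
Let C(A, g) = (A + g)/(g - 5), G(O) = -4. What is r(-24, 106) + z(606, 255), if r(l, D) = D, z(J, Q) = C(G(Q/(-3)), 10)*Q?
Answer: 412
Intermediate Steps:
C(A, g) = (A + g)/(-5 + g)
z(J, Q) = 6*Q/5 (z(J, Q) = ((-4 + 10)/(-5 + 10))*Q = (6/5)*Q = ((⅕)*6)*Q = 6*Q/5)
r(-24, 106) + z(606, 255) = 106 + (6/5)*255 = 106 + 306 = 412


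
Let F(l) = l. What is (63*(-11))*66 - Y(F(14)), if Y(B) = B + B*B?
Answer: -45948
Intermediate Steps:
Y(B) = B + B²
(63*(-11))*66 - Y(F(14)) = (63*(-11))*66 - 14*(1 + 14) = -693*66 - 14*15 = -45738 - 1*210 = -45738 - 210 = -45948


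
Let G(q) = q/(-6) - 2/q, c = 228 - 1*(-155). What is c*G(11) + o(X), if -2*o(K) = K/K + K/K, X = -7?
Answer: -51005/66 ≈ -772.80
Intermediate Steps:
c = 383 (c = 228 + 155 = 383)
G(q) = -2/q - q/6 (G(q) = q*(-⅙) - 2/q = -q/6 - 2/q = -2/q - q/6)
o(K) = -1 (o(K) = -(K/K + K/K)/2 = -(1 + 1)/2 = -½*2 = -1)
c*G(11) + o(X) = 383*(-2/11 - ⅙*11) - 1 = 383*(-2*1/11 - 11/6) - 1 = 383*(-2/11 - 11/6) - 1 = 383*(-133/66) - 1 = -50939/66 - 1 = -51005/66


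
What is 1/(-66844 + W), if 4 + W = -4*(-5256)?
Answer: -1/45824 ≈ -2.1823e-5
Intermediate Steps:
W = 21020 (W = -4 - 4*(-5256) = -4 + 21024 = 21020)
1/(-66844 + W) = 1/(-66844 + 21020) = 1/(-45824) = -1/45824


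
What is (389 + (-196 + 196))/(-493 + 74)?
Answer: -389/419 ≈ -0.92840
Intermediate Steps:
(389 + (-196 + 196))/(-493 + 74) = (389 + 0)/(-419) = 389*(-1/419) = -389/419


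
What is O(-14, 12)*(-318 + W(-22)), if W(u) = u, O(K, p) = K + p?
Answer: 680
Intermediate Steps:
O(-14, 12)*(-318 + W(-22)) = (-14 + 12)*(-318 - 22) = -2*(-340) = 680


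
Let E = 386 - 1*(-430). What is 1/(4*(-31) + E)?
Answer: 1/692 ≈ 0.0014451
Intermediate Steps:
E = 816 (E = 386 + 430 = 816)
1/(4*(-31) + E) = 1/(4*(-31) + 816) = 1/(-124 + 816) = 1/692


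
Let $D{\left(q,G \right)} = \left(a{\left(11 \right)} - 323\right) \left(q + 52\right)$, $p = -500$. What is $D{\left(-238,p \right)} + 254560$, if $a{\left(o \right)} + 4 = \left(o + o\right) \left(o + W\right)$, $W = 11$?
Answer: $225358$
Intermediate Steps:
$a{\left(o \right)} = -4 + 2 o \left(11 + o\right)$ ($a{\left(o \right)} = -4 + \left(o + o\right) \left(o + 11\right) = -4 + 2 o \left(11 + o\right)$)
$D{\left(q,G \right)} = 8164 + 157 q$ ($D{\left(q,G \right)} = \left(\left(-4 + 2 \cdot 11^{2} + 22 \cdot 11\right) - 323\right) \left(q + 52\right) = \left(\left(-4 + 2 \cdot 121 + 242\right) - 323\right) \left(52 + q\right) = \left(\left(-4 + 242 + 242\right) - 323\right) \left(52 + q\right) = \left(480 - 323\right) \left(52 + q\right) = 157 \left(52 + q\right) = 8164 + 157 q$)
$D{\left(-238,p \right)} + 254560 = \left(8164 + 157 \left(-238\right)\right) + 254560 = \left(8164 - 37366\right) + 254560 = -29202 + 254560 = 225358$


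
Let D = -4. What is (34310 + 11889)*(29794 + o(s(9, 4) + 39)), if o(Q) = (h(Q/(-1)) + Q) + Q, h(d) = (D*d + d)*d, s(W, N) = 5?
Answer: 1112194726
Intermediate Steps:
h(d) = -3*d**2 (h(d) = (-4*d + d)*d = (-3*d)*d = -3*d**2)
o(Q) = -3*Q**2 + 2*Q (o(Q) = (-3*Q**2 + Q) + Q = (Q - 3*Q**2) + Q = -3*Q**2 + 2*Q)
(34310 + 11889)*(29794 + o(s(9, 4) + 39)) = (34310 + 11889)*(29794 + (5 + 39)*(2 - 3*(5 + 39))) = 46199*(29794 + 44*(2 - 3*44)) = 46199*(29794 + 44*(2 - 132)) = 46199*(29794 + 44*(-130)) = 46199*(29794 - 5720) = 46199*24074 = 1112194726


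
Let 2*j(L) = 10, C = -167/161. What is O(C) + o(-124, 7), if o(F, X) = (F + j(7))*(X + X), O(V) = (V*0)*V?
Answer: -1666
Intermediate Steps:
C = -167/161 (C = -167*1/161 = -167/161 ≈ -1.0373)
j(L) = 5 (j(L) = (1/2)*10 = 5)
O(V) = 0 (O(V) = 0*V = 0)
o(F, X) = 2*X*(5 + F) (o(F, X) = (F + 5)*(X + X) = (5 + F)*(2*X) = 2*X*(5 + F))
O(C) + o(-124, 7) = 0 + 2*7*(5 - 124) = 0 + 2*7*(-119) = 0 - 1666 = -1666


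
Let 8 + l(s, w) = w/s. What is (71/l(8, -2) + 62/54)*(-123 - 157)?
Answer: 620200/297 ≈ 2088.2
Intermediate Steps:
l(s, w) = -8 + w/s
(71/l(8, -2) + 62/54)*(-123 - 157) = (71/(-8 - 2/8) + 62/54)*(-123 - 157) = (71/(-8 - 2*1/8) + 62*(1/54))*(-280) = (71/(-8 - 1/4) + 31/27)*(-280) = (71/(-33/4) + 31/27)*(-280) = (71*(-4/33) + 31/27)*(-280) = (-284/33 + 31/27)*(-280) = -2215/297*(-280) = 620200/297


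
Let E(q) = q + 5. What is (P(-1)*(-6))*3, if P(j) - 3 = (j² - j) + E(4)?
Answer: -252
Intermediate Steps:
E(q) = 5 + q
P(j) = 12 + j² - j (P(j) = 3 + ((j² - j) + (5 + 4)) = 3 + ((j² - j) + 9) = 3 + (9 + j² - j) = 12 + j² - j)
(P(-1)*(-6))*3 = ((12 + (-1)² - 1*(-1))*(-6))*3 = ((12 + 1 + 1)*(-6))*3 = (14*(-6))*3 = -84*3 = -252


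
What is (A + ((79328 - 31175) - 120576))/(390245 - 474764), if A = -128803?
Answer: 201226/84519 ≈ 2.3808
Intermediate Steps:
(A + ((79328 - 31175) - 120576))/(390245 - 474764) = (-128803 + ((79328 - 31175) - 120576))/(390245 - 474764) = (-128803 + (48153 - 120576))/(-84519) = (-128803 - 72423)*(-1/84519) = -201226*(-1/84519) = 201226/84519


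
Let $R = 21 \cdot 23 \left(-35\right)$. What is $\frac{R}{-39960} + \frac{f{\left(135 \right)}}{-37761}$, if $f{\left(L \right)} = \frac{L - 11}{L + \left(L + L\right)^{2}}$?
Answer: $\frac{345347153701}{816330891960} \approx 0.42305$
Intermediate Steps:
$R = -16905$ ($R = 483 \left(-35\right) = -16905$)
$f{\left(L \right)} = \frac{-11 + L}{L + 4 L^{2}}$ ($f{\left(L \right)} = \frac{-11 + L}{L + \left(2 L\right)^{2}} = \frac{-11 + L}{L + 4 L^{2}}$)
$\frac{R}{-39960} + \frac{f{\left(135 \right)}}{-37761} = - \frac{16905}{-39960} + \frac{\frac{1}{135} \frac{1}{1 + 4 \cdot 135} \left(-11 + 135\right)}{-37761} = \left(-16905\right) \left(- \frac{1}{39960}\right) + \frac{1}{135} \frac{1}{1 + 540} \cdot 124 \left(- \frac{1}{37761}\right) = \frac{1127}{2664} + \frac{1}{135} \cdot \frac{1}{541} \cdot 124 \left(- \frac{1}{37761}\right) = \frac{1127}{2664} + \frac{124}{73035} \left(- \frac{1}{37761}\right) = \frac{1127}{2664} - \frac{124}{2757874635} = \frac{345347153701}{816330891960}$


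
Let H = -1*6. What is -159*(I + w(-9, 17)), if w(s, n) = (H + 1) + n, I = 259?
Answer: -43089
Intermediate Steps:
H = -6
w(s, n) = -5 + n (w(s, n) = (-6 + 1) + n = -5 + n)
-159*(I + w(-9, 17)) = -159*(259 + (-5 + 17)) = -159*(259 + 12) = -159*271 = -43089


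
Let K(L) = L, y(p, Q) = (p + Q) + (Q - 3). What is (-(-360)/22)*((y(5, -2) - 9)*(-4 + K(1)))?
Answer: 540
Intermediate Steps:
y(p, Q) = -3 + p + 2*Q (y(p, Q) = (Q + p) + (-3 + Q) = -3 + p + 2*Q)
(-(-360)/22)*((y(5, -2) - 9)*(-4 + K(1))) = (-(-360)/22)*(((-3 + 5 + 2*(-2)) - 9)*(-4 + 1)) = (-(-360)/22)*(((-3 + 5 - 4) - 9)*(-3)) = (-20*(-9/11))*((-2 - 9)*(-3)) = 180*(-11*(-3))/11 = (180/11)*33 = 540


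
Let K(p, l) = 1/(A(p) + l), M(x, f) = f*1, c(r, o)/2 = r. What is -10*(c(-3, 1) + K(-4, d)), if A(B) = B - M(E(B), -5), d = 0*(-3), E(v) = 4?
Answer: 50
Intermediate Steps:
d = 0
c(r, o) = 2*r
M(x, f) = f
A(B) = 5 + B (A(B) = B - 1*(-5) = B + 5 = 5 + B)
K(p, l) = 1/(5 + l + p) (K(p, l) = 1/((5 + p) + l) = 1/(5 + l + p))
-10*(c(-3, 1) + K(-4, d)) = -10*(2*(-3) + 1/(5 + 0 - 4)) = -10*(-6 + 1/1) = -10*(-6 + 1) = -10*(-5) = 50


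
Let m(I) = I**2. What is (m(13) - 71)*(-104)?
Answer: -10192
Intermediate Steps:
(m(13) - 71)*(-104) = (13**2 - 71)*(-104) = (169 - 71)*(-104) = 98*(-104) = -10192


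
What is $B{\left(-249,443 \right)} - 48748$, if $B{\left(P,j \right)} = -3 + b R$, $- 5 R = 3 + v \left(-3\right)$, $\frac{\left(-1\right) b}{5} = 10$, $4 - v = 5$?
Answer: $-48691$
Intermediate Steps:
$v = -1$ ($v = 4 - 5 = -1$)
$b = -50$ ($b = \left(-5\right) 10 = -50$)
$R = - \frac{6}{5}$ ($R = - \frac{3 - -3}{5} = - \frac{3 + 3}{5} = \left(- \frac{1}{5}\right) 6 = - \frac{6}{5} \approx -1.2$)
$B{\left(P,j \right)} = 57$ ($B{\left(P,j \right)} = -3 - -60 = -3 + 60 = 57$)
$B{\left(-249,443 \right)} - 48748 = 57 - 48748 = -48691$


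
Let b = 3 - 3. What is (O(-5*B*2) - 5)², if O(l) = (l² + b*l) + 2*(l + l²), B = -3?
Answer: 7590025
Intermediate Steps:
b = 0
O(l) = 2*l + 3*l² (O(l) = (l² + 0*l) + 2*(l + l²) = (l² + 0) + (2*l + 2*l²) = l² + (2*l + 2*l²) = 2*l + 3*l²)
(O(-5*B*2) - 5)² = ((-5*(-3)*2)*(2 + 3*(-5*(-3)*2)) - 5)² = ((15*2)*(2 + 3*(15*2)) - 5)² = (30*(2 + 3*30) - 5)² = (30*(2 + 90) - 5)² = (30*92 - 5)² = (2760 - 5)² = 2755² = 7590025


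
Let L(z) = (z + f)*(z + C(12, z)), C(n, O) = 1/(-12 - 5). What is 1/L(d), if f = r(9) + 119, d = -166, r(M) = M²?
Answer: -1/5646 ≈ -0.00017712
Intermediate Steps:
C(n, O) = -1/17 (C(n, O) = 1/(-17) = -1/17)
f = 200 (f = 9² + 119 = 81 + 119 = 200)
L(z) = (200 + z)*(-1/17 + z) (L(z) = (z + 200)*(z - 1/17) = (200 + z)*(-1/17 + z))
1/L(d) = 1/(-200/17 + (-166)² + (3399/17)*(-166)) = 1/(-200/17 + 27556 - 564234/17) = 1/(-5646) = -1/5646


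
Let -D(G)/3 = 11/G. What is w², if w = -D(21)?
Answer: 121/49 ≈ 2.4694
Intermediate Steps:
D(G) = -33/G
w = 11/7 (w = -(-33)/21 = -1*(-11/7) = 11/7 ≈ 1.5714)
w² = (11/7)² = 121/49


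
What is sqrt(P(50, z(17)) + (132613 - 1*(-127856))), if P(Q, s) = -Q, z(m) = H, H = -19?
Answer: sqrt(260419) ≈ 510.31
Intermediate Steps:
z(m) = -19
sqrt(P(50, z(17)) + (132613 - 1*(-127856))) = sqrt(-1*50 + (132613 - 1*(-127856))) = sqrt(-50 + (132613 + 127856)) = sqrt(-50 + 260469) = sqrt(260419)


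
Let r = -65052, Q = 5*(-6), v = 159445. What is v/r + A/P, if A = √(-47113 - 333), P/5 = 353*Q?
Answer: -12265/5004 - I*√47446/52950 ≈ -2.451 - 0.0041137*I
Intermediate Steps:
Q = -30
P = -52950 (P = 5*(353*(-30)) = 5*(-10590) = -52950)
A = I*√47446 (A = √(-47446) = I*√47446 ≈ 217.82*I)
v/r + A/P = 159445/(-65052) + (I*√47446)/(-52950) = 159445*(-1/65052) + (I*√47446)*(-1/52950) = -12265/5004 - I*√47446/52950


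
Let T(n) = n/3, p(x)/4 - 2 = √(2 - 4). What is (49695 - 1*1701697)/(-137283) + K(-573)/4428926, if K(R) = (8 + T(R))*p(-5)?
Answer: 3658196813770/304008124029 - 366*I*√2/2214463 ≈ 12.033 - 0.00023374*I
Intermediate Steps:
p(x) = 8 + 4*I*√2 (p(x) = 8 + 4*√(2 - 4) = 8 + 4*√(-2) = 8 + 4*(I*√2) = 8 + 4*I*√2)
T(n) = n/3 (T(n) = n*(⅓) = n/3)
K(R) = (8 + R/3)*(8 + 4*I*√2)
(49695 - 1*1701697)/(-137283) + K(-573)/4428926 = (49695 - 1*1701697)/(-137283) + (4*(2 + I*√2)*(24 - 573)/3)/4428926 = (49695 - 1701697)*(-1/137283) + ((4/3)*(2 + I*√2)*(-549))*(1/4428926) = -1652002*(-1/137283) + (-1464 - 732*I*√2)*(1/4428926) = 1652002/137283 + (-732/2214463 - 366*I*√2/2214463) = 3658196813770/304008124029 - 366*I*√2/2214463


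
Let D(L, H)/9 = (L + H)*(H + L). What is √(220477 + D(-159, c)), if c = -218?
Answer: √1499638 ≈ 1224.6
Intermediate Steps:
D(L, H) = 9*(H + L)² (D(L, H) = 9*((L + H)*(H + L)) = 9*((H + L)*(H + L)) = 9*(H + L)²)
√(220477 + D(-159, c)) = √(220477 + 9*(-218 - 159)²) = √(220477 + 9*(-377)²) = √(220477 + 9*142129) = √(220477 + 1279161) = √1499638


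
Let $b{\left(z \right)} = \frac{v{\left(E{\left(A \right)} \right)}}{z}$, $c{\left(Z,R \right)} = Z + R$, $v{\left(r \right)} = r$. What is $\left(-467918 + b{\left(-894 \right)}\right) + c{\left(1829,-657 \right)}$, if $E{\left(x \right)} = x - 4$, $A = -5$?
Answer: $- \frac{139090305}{298} \approx -4.6675 \cdot 10^{5}$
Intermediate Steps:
$E{\left(x \right)} = -4 + x$ ($E{\left(x \right)} = x - 4 = -4 + x$)
$c{\left(Z,R \right)} = R + Z$
$b{\left(z \right)} = - \frac{9}{z}$ ($b{\left(z \right)} = \frac{-4 - 5}{z} = - \frac{9}{z}$)
$\left(-467918 + b{\left(-894 \right)}\right) + c{\left(1829,-657 \right)} = \left(-467918 - \frac{9}{-894}\right) + \left(-657 + 1829\right) = \left(-467918 - - \frac{3}{298}\right) + 1172 = \left(-467918 + \frac{3}{298}\right) + 1172 = - \frac{139439561}{298} + 1172 = - \frac{139090305}{298}$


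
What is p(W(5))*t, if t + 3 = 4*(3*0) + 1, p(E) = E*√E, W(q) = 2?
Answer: -4*√2 ≈ -5.6569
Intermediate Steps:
p(E) = E^(3/2)
t = -2 (t = -3 + (4*(3*0) + 1) = -3 + (4*0 + 1) = -3 + (0 + 1) = -3 + 1 = -2)
p(W(5))*t = 2^(3/2)*(-2) = (2*√2)*(-2) = -4*√2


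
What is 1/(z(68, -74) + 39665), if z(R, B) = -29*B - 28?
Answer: 1/41783 ≈ 2.3933e-5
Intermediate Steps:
z(R, B) = -28 - 29*B
1/(z(68, -74) + 39665) = 1/((-28 - 29*(-74)) + 39665) = 1/((-28 + 2146) + 39665) = 1/(2118 + 39665) = 1/41783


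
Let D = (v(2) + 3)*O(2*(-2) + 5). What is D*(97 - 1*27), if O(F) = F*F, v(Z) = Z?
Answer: 350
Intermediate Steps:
O(F) = F²
D = 5 (D = (2 + 3)*(2*(-2) + 5)² = 5*(-4 + 5)² = 5*1² = 5*1 = 5)
D*(97 - 1*27) = 5*(97 - 1*27) = 5*(97 - 27) = 5*70 = 350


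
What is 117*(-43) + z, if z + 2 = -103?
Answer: -5136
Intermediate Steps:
z = -105 (z = -2 - 103 = -105)
117*(-43) + z = 117*(-43) - 105 = -5031 - 105 = -5136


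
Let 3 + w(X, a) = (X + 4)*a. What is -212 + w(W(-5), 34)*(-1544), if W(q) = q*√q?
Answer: -205564 + 262480*I*√5 ≈ -2.0556e+5 + 5.8692e+5*I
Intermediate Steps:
W(q) = q^(3/2)
w(X, a) = -3 + a*(4 + X) (w(X, a) = -3 + (X + 4)*a = -3 + (4 + X)*a = -3 + a*(4 + X))
-212 + w(W(-5), 34)*(-1544) = -212 + (-3 + 4*34 + (-5)^(3/2)*34)*(-1544) = -212 + (-3 + 136 - 5*I*√5*34)*(-1544) = -212 + (-3 + 136 - 170*I*√5)*(-1544) = -212 + (133 - 170*I*√5)*(-1544) = -212 + (-205352 + 262480*I*√5) = -205564 + 262480*I*√5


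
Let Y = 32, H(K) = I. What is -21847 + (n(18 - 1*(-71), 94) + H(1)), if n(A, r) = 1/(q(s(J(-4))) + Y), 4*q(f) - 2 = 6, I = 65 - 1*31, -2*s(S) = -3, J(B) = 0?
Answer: -741641/34 ≈ -21813.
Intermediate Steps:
s(S) = 3/2 (s(S) = -½*(-3) = 3/2)
I = 34 (I = 65 - 31 = 34)
q(f) = 2 (q(f) = ½ + (¼)*6 = ½ + 3/2 = 2)
H(K) = 34
n(A, r) = 1/34 (n(A, r) = 1/(2 + 32) = 1/34)
-21847 + (n(18 - 1*(-71), 94) + H(1)) = -21847 + (1/34 + 34) = -21847 + 1157/34 = -741641/34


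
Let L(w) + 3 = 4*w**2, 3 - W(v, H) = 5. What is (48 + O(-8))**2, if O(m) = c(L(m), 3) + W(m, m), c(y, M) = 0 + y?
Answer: 89401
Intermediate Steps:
W(v, H) = -2 (W(v, H) = 3 - 1*5 = 3 - 5 = -2)
L(w) = -3 + 4*w**2
c(y, M) = y
O(m) = -5 + 4*m**2 (O(m) = (-3 + 4*m**2) - 2 = -5 + 4*m**2)
(48 + O(-8))**2 = (48 + (-5 + 4*(-8)**2))**2 = (48 + (-5 + 4*64))**2 = (48 + (-5 + 256))**2 = (48 + 251)**2 = 299**2 = 89401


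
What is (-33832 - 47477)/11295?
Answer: -27103/3765 ≈ -7.1987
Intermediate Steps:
(-33832 - 47477)/11295 = -81309*1/11295 = -27103/3765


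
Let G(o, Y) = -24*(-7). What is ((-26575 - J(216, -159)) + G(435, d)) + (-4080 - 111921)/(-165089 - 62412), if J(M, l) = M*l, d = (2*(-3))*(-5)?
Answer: 1805791438/227501 ≈ 7937.5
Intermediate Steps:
d = 30 (d = -6*(-5) = 30)
G(o, Y) = 168
((-26575 - J(216, -159)) + G(435, d)) + (-4080 - 111921)/(-165089 - 62412) = ((-26575 - 216*(-159)) + 168) + (-4080 - 111921)/(-165089 - 62412) = ((-26575 - 1*(-34344)) + 168) - 116001/(-227501) = ((-26575 + 34344) + 168) - 116001*(-1/227501) = (7769 + 168) + 116001/227501 = 7937 + 116001/227501 = 1805791438/227501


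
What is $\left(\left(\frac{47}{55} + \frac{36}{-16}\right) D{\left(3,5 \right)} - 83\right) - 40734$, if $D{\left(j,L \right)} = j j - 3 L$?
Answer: $- \frac{4488949}{110} \approx -40809.0$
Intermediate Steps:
$D{\left(j,L \right)} = j^{2} - 3 L$
$\left(\left(\frac{47}{55} + \frac{36}{-16}\right) D{\left(3,5 \right)} - 83\right) - 40734 = \left(\left(\frac{47}{55} + \frac{36}{-16}\right) \left(3^{2} - 15\right) - 83\right) - 40734 = \left(\left(47 \cdot \frac{1}{55} + 36 \left(- \frac{1}{16}\right)\right) \left(9 - 15\right) - 83\right) - 40734 = \left(\left(\frac{47}{55} - \frac{9}{4}\right) \left(-6\right) - 83\right) - 40734 = \left(\left(- \frac{307}{220}\right) \left(-6\right) - 83\right) - 40734 = \left(\frac{921}{110} - 83\right) - 40734 = - \frac{8209}{110} - 40734 = - \frac{4488949}{110}$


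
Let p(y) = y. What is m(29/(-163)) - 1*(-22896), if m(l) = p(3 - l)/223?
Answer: 832247222/36349 ≈ 22896.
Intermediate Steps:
m(l) = 3/223 - l/223 (m(l) = (3 - l)/223 = (3 - l)*(1/223) = 3/223 - l/223)
m(29/(-163)) - 1*(-22896) = (3/223 - 29/(223*(-163))) - 1*(-22896) = (3/223 - 29*(-1)/(223*163)) + 22896 = (3/223 - 1/223*(-29/163)) + 22896 = (3/223 + 29/36349) + 22896 = 518/36349 + 22896 = 832247222/36349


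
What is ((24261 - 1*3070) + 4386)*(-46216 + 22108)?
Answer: -616610316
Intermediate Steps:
((24261 - 1*3070) + 4386)*(-46216 + 22108) = ((24261 - 3070) + 4386)*(-24108) = (21191 + 4386)*(-24108) = 25577*(-24108) = -616610316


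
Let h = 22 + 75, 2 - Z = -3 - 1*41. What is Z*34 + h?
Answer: 1661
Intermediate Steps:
Z = 46 (Z = 2 - (-3 - 1*41) = 2 - (-3 - 41) = 2 - 1*(-44) = 2 + 44 = 46)
h = 97
Z*34 + h = 46*34 + 97 = 1564 + 97 = 1661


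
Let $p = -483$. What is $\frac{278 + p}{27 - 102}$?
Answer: $\frac{41}{15} \approx 2.7333$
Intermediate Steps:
$\frac{278 + p}{27 - 102} = \frac{278 - 483}{27 - 102} = - \frac{205}{-75} = \left(-205\right) \left(- \frac{1}{75}\right) = \frac{41}{15}$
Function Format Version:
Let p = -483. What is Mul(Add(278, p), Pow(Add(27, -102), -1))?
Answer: Rational(41, 15) ≈ 2.7333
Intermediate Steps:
Mul(Add(278, p), Pow(Add(27, -102), -1)) = Mul(Add(278, -483), Pow(Add(27, -102), -1)) = Mul(-205, Pow(-75, -1)) = Mul(-205, Rational(-1, 75)) = Rational(41, 15)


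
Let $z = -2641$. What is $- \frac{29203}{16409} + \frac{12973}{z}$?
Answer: $- \frac{289999080}{43336169} \approx -6.6918$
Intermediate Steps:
$- \frac{29203}{16409} + \frac{12973}{z} = - \frac{29203}{16409} + \frac{12973}{-2641} = \left(-29203\right) \frac{1}{16409} + 12973 \left(- \frac{1}{2641}\right) = - \frac{29203}{16409} - \frac{12973}{2641} = - \frac{289999080}{43336169}$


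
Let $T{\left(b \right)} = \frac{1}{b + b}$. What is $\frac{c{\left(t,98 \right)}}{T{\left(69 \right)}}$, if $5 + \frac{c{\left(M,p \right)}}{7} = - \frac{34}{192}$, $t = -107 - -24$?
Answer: $- \frac{80017}{16} \approx -5001.1$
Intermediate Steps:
$t = -83$ ($t = -107 + 24 = -83$)
$c{\left(M,p \right)} = - \frac{3479}{96}$ ($c{\left(M,p \right)} = -35 + 7 \left(- \frac{34}{192}\right) = -35 + 7 \left(\left(-34\right) \frac{1}{192}\right) = -35 + 7 \left(- \frac{17}{96}\right) = -35 - \frac{119}{96} = - \frac{3479}{96}$)
$T{\left(b \right)} = \frac{1}{2 b}$
$\frac{c{\left(t,98 \right)}}{T{\left(69 \right)}} = - \frac{3479}{96 \frac{1}{2 \cdot 69}} = - \frac{3479}{96 \cdot \frac{1}{2} \cdot \frac{1}{69}} = - \frac{3479 \frac{1}{\frac{1}{138}}}{96} = \left(- \frac{3479}{96}\right) 138 = - \frac{80017}{16}$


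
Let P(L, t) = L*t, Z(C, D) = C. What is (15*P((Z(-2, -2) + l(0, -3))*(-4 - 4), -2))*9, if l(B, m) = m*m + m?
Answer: 8640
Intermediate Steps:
l(B, m) = m + m**2 (l(B, m) = m**2 + m = m + m**2)
(15*P((Z(-2, -2) + l(0, -3))*(-4 - 4), -2))*9 = (15*(((-2 - 3*(1 - 3))*(-4 - 4))*(-2)))*9 = (15*(((-2 - 3*(-2))*(-8))*(-2)))*9 = (15*(((-2 + 6)*(-8))*(-2)))*9 = (15*((4*(-8))*(-2)))*9 = (15*(-32*(-2)))*9 = (15*64)*9 = 960*9 = 8640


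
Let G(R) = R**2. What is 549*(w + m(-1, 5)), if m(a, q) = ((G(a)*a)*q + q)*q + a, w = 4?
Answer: 1647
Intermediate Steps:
m(a, q) = a + q*(q + q*a**3) (m(a, q) = ((a**2*a)*q + q)*q + a = (a**3*q + q)*q + a = (q*a**3 + q)*q + a = (q + q*a**3)*q + a = q*(q + q*a**3) + a = a + q*(q + q*a**3))
549*(w + m(-1, 5)) = 549*(4 + (-1 + 5**2 + (-1)**3*5**2)) = 549*(4 + (-1 + 25 - 1*25)) = 549*(4 + (-1 + 25 - 25)) = 549*(4 - 1) = 549*3 = 1647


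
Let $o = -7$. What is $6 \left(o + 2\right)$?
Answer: $-30$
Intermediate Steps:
$6 \left(o + 2\right) = 6 \left(-7 + 2\right) = 6 \left(-5\right) = -30$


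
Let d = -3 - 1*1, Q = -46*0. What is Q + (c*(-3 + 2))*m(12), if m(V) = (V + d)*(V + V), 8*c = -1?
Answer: 24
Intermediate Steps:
Q = 0
c = -1/8 (c = (1/8)*(-1) = -1/8 ≈ -0.12500)
d = -4 (d = -3 - 1 = -4)
m(V) = 2*V*(-4 + V) (m(V) = (V - 4)*(V + V) = (-4 + V)*(2*V) = 2*V*(-4 + V))
Q + (c*(-3 + 2))*m(12) = 0 + (-(-3 + 2)/8)*(2*12*(-4 + 12)) = 0 + (-1/8*(-1))*(2*12*8) = 0 + (1/8)*192 = 0 + 24 = 24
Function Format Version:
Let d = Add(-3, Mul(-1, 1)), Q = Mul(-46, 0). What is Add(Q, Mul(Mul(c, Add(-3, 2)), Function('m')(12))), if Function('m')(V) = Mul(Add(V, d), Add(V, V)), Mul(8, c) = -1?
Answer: 24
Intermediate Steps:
Q = 0
c = Rational(-1, 8) (c = Mul(Rational(1, 8), -1) = Rational(-1, 8) ≈ -0.12500)
d = -4 (d = Add(-3, -1) = -4)
Function('m')(V) = Mul(2, V, Add(-4, V)) (Function('m')(V) = Mul(Add(V, -4), Add(V, V)) = Mul(Add(-4, V), Mul(2, V)) = Mul(2, V, Add(-4, V)))
Add(Q, Mul(Mul(c, Add(-3, 2)), Function('m')(12))) = Add(0, Mul(Mul(Rational(-1, 8), Add(-3, 2)), Mul(2, 12, Add(-4, 12)))) = Add(0, Mul(Mul(Rational(-1, 8), -1), Mul(2, 12, 8))) = Add(0, Mul(Rational(1, 8), 192)) = Add(0, 24) = 24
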